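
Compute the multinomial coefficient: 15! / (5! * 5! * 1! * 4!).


15! = 1307674368000
Denominator: 5!=120 * 5!=120 * 1!=1 * 4!=24
Coefficient = 1307674368000 / 345600 = 3783780

3783780


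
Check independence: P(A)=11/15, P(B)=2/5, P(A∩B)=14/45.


P(A)*P(B) = 11/15*2/5 = 22/75
P(A∩B) = 14/45 != 22/75, so not independent

No, A and B are not independent


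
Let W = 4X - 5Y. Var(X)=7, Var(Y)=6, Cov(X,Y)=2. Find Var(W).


Var(4X - 5Y) = 4^2*Var(X) + (-5)^2*Var(Y) + 2*4*(-5)*Cov(X,Y)
= 16*7 + 25*6 - 40*2
= 112 + 150 - 80 = 182

182


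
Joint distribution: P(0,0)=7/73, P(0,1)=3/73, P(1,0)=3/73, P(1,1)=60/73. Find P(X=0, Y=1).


Read from table: P(X=0, Y=1) = 3/73

3/73


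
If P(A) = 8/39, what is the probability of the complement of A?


P(A') = 1 - P(A) = 1 - 8/39 = 31/39

31/39


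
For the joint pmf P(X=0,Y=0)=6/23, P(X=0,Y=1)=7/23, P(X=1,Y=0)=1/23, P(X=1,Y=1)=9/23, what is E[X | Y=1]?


P(Y=1) = 16/23
E[X|Y=1] = (0*7 + 1*9)/16 = 9/16

9/16


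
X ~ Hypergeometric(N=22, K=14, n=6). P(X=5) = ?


P(X=5) = C(14,5)*C(8,1) / C(22,6)
= 2002*8 / 74613
= 16016/74613 = 208/969

208/969


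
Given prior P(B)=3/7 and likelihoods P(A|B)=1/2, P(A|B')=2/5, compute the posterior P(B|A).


P(A) = P(A|B)P(B) + P(A|B')P(B') = 1/2*3/7 + 2/5*4/7 = 31/70
P(B|A) = P(A|B)P(B)/P(A) = (3/14)/(31/70) = 15/31

15/31


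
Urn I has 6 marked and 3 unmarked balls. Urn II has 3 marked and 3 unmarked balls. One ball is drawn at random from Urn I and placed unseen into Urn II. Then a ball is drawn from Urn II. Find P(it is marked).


P(transfer marked) = 6/9 = 2/3; P(transfer unmarked) = 1/3
If marked transferred: Urn II has 4 marked of 7, so P(marked|marked moved) = 4/7
If unmarked transferred: Urn II has 3 marked of 7, so P(marked|unmarked moved) = 3/7
By total probability: P(marked) = 2/3*4/7 + 1/3*3/7 = 11/21

11/21


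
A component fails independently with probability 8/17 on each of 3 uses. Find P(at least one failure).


P(at least one) = 1 - P(none)
P(none) = (1 - 8/17)^3 = (9/17)^3 = 729/4913
P(at least one) = 1 - 729/4913 = 4184/4913

4184/4913


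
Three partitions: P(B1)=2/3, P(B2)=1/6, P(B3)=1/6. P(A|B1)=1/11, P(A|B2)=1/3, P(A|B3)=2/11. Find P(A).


P(A) = P(A|B1)P(B1) + P(A|B2)P(B2) + P(A|B3)P(B3)
= 1/11*2/3 + 1/3*1/6 + 2/11*1/6
= 2/33 + 1/18 + 1/33 = 29/198

29/198


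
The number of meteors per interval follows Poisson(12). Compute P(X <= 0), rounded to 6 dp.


P(X<=0) = e^(-12)*12^0/0!
≈ 0.0000061442
≈ 0.000006

0.000006


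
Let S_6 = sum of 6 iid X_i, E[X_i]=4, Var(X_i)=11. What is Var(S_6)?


By independence, Var(S_n) = n*Var(X_1) = 6*11 = 66

66


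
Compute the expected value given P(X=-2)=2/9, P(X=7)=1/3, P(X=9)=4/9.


E[X] = sum(x * P(x))
= -2*2/9 + 7*1/3 + 9*4/9
= 53/9

53/9


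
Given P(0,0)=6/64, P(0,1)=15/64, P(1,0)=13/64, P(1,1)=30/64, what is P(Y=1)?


P(Y=1) = P(0,1)+P(1,1) = 15/64 + 30/64 = 45/64

45/64


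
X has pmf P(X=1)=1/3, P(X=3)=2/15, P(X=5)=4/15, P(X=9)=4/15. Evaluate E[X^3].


E[X^3] = sum(x^3 * P(x))
= 1*1/3 + 27*2/15 + 125*4/15 + 729*4/15
= 695/3

695/3


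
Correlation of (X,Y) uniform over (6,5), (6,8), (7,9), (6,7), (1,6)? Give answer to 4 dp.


Cov(X,Y) = 1.4000, Var(X) = 4.5600, Var(Y) = 2.0000
rho = Cov/(sqrt(VarX)*sqrt(VarY)) = 0.4636

0.4636


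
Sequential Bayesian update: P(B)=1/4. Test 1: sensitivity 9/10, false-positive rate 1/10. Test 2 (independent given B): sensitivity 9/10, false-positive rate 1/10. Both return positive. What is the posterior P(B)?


After test 1: P(+) = 9/10*1/4 + 1/10*3/4 = 3/10
P(B|+) = (9/40)/(3/10) = 3/4
After test 2 (use post1 as new prior): P(+) = 9/10*3/4 + 1/10*1/4 = 7/10
P(B|+,+) = (27/40)/(7/10) = 27/28

27/28


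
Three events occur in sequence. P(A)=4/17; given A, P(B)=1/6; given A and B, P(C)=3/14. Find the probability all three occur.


P(A∩B∩C) = P(A) * P(B|A) * P(C|A∩B)
= 4/17 * 1/6 * 3/14
= 2/51 * 3/14 = 1/119

1/119


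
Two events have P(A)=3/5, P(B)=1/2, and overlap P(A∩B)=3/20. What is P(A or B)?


P(A∪B) = P(A) + P(B) - P(A∩B)
= 3/5 + 1/2 - 3/20 = 19/20

19/20


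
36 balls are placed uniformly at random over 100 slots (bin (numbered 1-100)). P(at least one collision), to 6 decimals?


P(all different) = prod((100-i)/100 for i=0..35) = 0.000736
P(at least one match) = 1 - 0.000736 = 0.999264

0.999264


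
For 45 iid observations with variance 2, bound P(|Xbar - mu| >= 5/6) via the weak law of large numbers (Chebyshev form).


Var(Xbar) = Var(X)/n = 2/45
Chebyshev: P(|Xbar-mu| >= 5/6) <= Var(Xbar)/(5/6)^2 = (2/45)/(25/36) = 8/125

8/125


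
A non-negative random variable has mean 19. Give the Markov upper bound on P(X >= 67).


Markov: P(X >= a) <= E[X]/a
P(X >= 67) <= 19/67

19/67


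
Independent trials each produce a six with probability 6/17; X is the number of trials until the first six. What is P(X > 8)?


P(X > 8) = P(first 8 trials all fail) = (1-p)^8 = (11/17)^8 = 214358881/6975757441

214358881/6975757441


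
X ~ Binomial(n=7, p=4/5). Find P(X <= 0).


P(X<=0) = P(X=0)
= 1/78125
= 1/78125

1/78125


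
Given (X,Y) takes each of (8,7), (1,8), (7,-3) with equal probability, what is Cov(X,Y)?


E[X]=16/3, E[Y]=4, E[XY]=43/3
Cov(X,Y) = E[XY] - E[X]E[Y] = 43/3 - 16/3*4 = -7

-7


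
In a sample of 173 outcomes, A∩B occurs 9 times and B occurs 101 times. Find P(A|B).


P(A|B) = P(A∩B)/P(B) = (9/173)/(101/173) = 9/101

9/101


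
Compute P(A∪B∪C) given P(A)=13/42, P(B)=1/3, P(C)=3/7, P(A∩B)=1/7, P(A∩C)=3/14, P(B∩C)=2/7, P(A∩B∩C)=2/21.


P(A∪B∪C) = P(A)+P(B)+P(C) - P(AB)-P(AC)-P(BC) + P(ABC)
= 13/42+1/3+3/7 - 1/7-3/14-2/7 + 2/21
= 11/21

11/21


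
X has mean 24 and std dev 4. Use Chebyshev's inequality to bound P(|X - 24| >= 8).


k = 8/4 = 2
Chebyshev: P(|X-mu| >= k*sigma) <= 1/k^2 = 1/2^2 = 1/4

1/4


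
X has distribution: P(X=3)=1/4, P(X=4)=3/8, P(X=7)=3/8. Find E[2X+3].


E[2X+3] = sum(g(x)*P(x))
= 9*1/4 + 11*3/8 + 17*3/8
= 51/4

51/4


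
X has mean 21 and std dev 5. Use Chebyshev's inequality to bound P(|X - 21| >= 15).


k = 15/5 = 3
Chebyshev: P(|X-mu| >= k*sigma) <= 1/k^2 = 1/3^2 = 1/9

1/9


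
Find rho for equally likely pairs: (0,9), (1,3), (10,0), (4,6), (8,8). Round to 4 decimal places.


Cov(X,Y) = -5.7200, Var(X) = 15.0400, Var(Y) = 10.9600
rho = Cov/(sqrt(VarX)*sqrt(VarY)) = -0.4455

-0.4455


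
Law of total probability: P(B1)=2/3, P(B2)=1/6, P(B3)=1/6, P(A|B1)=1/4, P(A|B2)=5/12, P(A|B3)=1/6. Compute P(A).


P(A) = P(A|B1)P(B1) + P(A|B2)P(B2) + P(A|B3)P(B3)
= 1/4*2/3 + 5/12*1/6 + 1/6*1/6
= 1/6 + 5/72 + 1/36 = 19/72

19/72


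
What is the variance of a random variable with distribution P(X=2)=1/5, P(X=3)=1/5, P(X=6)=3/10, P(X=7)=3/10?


E[X] = 49/10, E[X^2] = 281/10
Var(X) = E[X^2] - (E[X])^2 = 281/10 - (49/10)^2 = 409/100

409/100


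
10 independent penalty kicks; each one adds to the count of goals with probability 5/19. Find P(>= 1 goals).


P(at least one) = 1 - P(none)
P(none) = (1 - 5/19)^10 = (14/19)^10 = 289254654976/6131066257801
P(at least one) = 1 - 289254654976/6131066257801 = 5841811602825/6131066257801

5841811602825/6131066257801


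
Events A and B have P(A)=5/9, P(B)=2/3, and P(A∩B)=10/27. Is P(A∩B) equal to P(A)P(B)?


P(A)*P(B) = 5/9*2/3 = 10/27
P(A∩B) = 10/27, which equals P(A)P(B), so independent

Yes, A and B are independent


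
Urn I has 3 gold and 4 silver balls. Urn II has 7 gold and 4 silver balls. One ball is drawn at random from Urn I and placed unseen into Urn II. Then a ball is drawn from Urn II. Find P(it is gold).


P(transfer gold) = 3/7; P(transfer silver) = 4/7
If gold transferred: Urn II has 8 gold of 12, so P(gold|gold moved) = 2/3
If silver transferred: Urn II has 7 gold of 12, so P(gold|silver moved) = 7/12
By total probability: P(gold) = 3/7*2/3 + 4/7*7/12 = 13/21

13/21


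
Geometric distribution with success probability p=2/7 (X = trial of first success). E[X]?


For geometric (trials until first success), E[X] = 1/p = 1/(2/7) = 7/2

7/2


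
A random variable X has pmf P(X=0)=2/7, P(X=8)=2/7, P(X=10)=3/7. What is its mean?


E[X] = sum(x * P(x))
= 0*2/7 + 8*2/7 + 10*3/7
= 46/7

46/7


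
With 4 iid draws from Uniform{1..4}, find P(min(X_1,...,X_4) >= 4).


P(min >= 4) = P(all X_i >= 4) = (P(X_1 >= 4))^4
= (1/4)^4 = 1/256

1/256


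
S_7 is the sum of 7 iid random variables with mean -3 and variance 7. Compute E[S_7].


E[S_n] = n*E[X_1] = 7*-3 = -21

-21


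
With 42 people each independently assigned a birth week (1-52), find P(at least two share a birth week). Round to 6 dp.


P(all different) = prod((52-i)/52 for i=0..41) = 0.000000
P(at least one match) = 1 - 0.000000 = 1.000000

1.000000


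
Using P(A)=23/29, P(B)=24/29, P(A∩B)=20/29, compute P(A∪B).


P(A∪B) = P(A) + P(B) - P(A∩B)
= 23/29 + 24/29 - 20/29 = 27/29

27/29


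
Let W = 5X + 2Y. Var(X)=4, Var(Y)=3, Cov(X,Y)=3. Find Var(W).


Var(5X + 2Y) = 5^2*Var(X) + 2^2*Var(Y) + 2*5*2*Cov(X,Y)
= 25*4 + 4*3 + 20*3
= 100 + 12 + 60 = 172

172


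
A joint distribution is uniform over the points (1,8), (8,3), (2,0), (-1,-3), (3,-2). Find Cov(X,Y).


E[X]=13/5, E[Y]=6/5, E[XY]=29/5
Cov(X,Y) = E[XY] - E[X]E[Y] = 29/5 - 13/5*6/5 = 67/25

67/25


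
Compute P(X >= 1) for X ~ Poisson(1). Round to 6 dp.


P(X>=1) = 1 - P(X<=0) = 1 - (e^(-1)*1^0/0!)
≈ 1 - 0.3678794412 = 0.6321205588
≈ 0.632121

0.632121


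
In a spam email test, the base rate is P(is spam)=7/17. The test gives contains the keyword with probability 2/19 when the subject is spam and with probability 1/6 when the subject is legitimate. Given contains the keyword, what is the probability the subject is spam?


P(A) = P(A|B)P(B) + P(A|B')P(B') = 2/19*7/17 + 1/6*10/17 = 137/969
P(B|A) = P(A|B)P(B)/P(A) = (14/323)/(137/969) = 42/137

42/137


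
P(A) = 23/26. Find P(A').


P(A') = 1 - P(A) = 1 - 23/26 = 3/26

3/26


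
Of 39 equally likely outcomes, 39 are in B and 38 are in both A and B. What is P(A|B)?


P(A|B) = P(A∩B)/P(B) = (38/39)/(39/39) = 38/39

38/39


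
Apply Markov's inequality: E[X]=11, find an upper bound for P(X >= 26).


Markov: P(X >= a) <= E[X]/a
P(X >= 26) <= 11/26

11/26


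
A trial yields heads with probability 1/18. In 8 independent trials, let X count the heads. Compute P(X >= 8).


P(X>=8) = P(X=8)
= 1/11019960576
= 1/11019960576

1/11019960576


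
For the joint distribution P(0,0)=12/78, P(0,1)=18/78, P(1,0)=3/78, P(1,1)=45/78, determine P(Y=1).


P(Y=1) = P(0,1)+P(1,1) = 18/78 + 45/78 = 63/78 = 21/26

21/26


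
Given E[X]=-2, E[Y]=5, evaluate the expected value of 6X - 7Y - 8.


E[6X - 7Y - 8] = 6*E[X] - 7*E[Y] - 8
= (6)*(-2) + (-7)*(5) + (-8)
= -12 - 35 - 8 = -55

-55


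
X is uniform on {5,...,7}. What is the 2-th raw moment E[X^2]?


E[X^2] = (1/3) * sum(x^2 for x=5..7)
= 110/3

110/3


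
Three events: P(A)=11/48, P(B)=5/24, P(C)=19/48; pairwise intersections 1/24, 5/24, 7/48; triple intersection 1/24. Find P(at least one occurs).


P(A∪B∪C) = P(A)+P(B)+P(C) - P(AB)-P(AC)-P(BC) + P(ABC)
= 11/48+5/24+19/48 - 1/24-5/24-7/48 + 1/24
= 23/48

23/48


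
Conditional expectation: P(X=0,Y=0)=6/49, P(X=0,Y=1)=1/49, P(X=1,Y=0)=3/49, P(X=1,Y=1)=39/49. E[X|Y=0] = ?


P(Y=0) = 9/49
E[X|Y=0] = (0*6 + 1*3)/9 = 3/9 = 1/3

1/3


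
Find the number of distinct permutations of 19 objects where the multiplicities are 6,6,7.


19! = 121645100408832000
Denominator: 6!=720 * 6!=720 * 7!=5040
Coefficient = 121645100408832000 / 2612736000 = 46558512

46558512


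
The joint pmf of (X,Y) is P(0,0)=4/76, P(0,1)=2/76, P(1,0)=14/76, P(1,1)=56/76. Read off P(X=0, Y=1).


Read from table: P(X=0, Y=1) = 2/76 = 1/38

1/38


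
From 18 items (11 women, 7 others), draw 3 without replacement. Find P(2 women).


P(X=2) = C(11,2)*C(7,1) / C(18,3)
= 55*7 / 816
= 385/816

385/816


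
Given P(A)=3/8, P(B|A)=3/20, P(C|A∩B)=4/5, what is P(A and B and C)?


P(A∩B∩C) = P(A) * P(B|A) * P(C|A∩B)
= 3/8 * 3/20 * 4/5
= 9/160 * 4/5 = 9/200

9/200


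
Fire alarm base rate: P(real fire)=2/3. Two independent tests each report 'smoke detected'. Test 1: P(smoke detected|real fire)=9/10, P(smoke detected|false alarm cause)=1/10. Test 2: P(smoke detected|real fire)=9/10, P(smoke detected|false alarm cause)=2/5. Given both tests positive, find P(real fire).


After test 1: P(+) = 9/10*2/3 + 1/10*1/3 = 19/30
P(B|+) = (3/5)/(19/30) = 18/19
After test 2 (use post1 as new prior): P(+) = 9/10*18/19 + 2/5*1/19 = 83/95
P(B|+,+) = (81/95)/(83/95) = 81/83

81/83


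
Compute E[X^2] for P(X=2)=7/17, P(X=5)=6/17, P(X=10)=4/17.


E[X^2] = sum(g(x)*P(x))
= 4*7/17 + 25*6/17 + 100*4/17
= 34

34


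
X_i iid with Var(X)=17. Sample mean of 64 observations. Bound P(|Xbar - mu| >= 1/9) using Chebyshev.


Var(Xbar) = Var(X)/n = 17/64
Chebyshev: P(|Xbar-mu| >= 1/9) <= Var(Xbar)/(1/9)^2 = (17/64)/(1/81) = 1377/64
Bound exceeds 1, so trivial bound: 1

1


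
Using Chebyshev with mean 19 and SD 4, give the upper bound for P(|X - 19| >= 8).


k = 8/4 = 2
Chebyshev: P(|X-mu| >= k*sigma) <= 1/k^2 = 1/2^2 = 1/4

1/4


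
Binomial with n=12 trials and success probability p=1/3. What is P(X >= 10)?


P(X>=10) = P(X=10) + P(X=11) + P(X=12)
= 88/177147 + 8/177147 + 1/531441
= 289/531441

289/531441


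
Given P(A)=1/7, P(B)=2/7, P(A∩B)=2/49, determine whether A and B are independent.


P(A)*P(B) = 1/7*2/7 = 2/49
P(A∩B) = 2/49, which equals P(A)P(B), so independent

Yes, A and B are independent


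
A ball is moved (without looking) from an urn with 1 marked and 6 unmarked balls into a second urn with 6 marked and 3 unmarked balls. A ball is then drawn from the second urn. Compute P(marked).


P(transfer marked) = 1/7; P(transfer unmarked) = 6/7
If marked transferred: Urn II has 7 marked of 10, so P(marked|marked moved) = 7/10
If unmarked transferred: Urn II has 6 marked of 10, so P(marked|unmarked moved) = 3/5
By total probability: P(marked) = 1/7*7/10 + 6/7*3/5 = 43/70

43/70


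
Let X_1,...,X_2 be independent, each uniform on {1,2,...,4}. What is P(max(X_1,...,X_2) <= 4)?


P(max <= 4) = P(all X_i <= 4) = (P(X_1 <= 4))^2
= (4/4)^2 = 1^2 = 1

1


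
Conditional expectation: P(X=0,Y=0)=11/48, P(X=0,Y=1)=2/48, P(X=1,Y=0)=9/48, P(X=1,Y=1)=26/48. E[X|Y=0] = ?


P(Y=0) = 20/48
E[X|Y=0] = (0*11 + 1*9)/20 = 9/20

9/20


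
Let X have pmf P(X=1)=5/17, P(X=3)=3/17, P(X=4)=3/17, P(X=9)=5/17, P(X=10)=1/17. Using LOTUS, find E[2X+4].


E[2X+4] = sum(g(x)*P(x))
= 6*5/17 + 10*3/17 + 12*3/17 + 22*5/17 + 24*1/17
= 230/17

230/17


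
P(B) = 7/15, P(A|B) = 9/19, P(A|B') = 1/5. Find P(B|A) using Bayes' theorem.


P(A) = P(A|B)P(B) + P(A|B')P(B') = 9/19*7/15 + 1/5*8/15 = 467/1425
P(B|A) = P(A|B)P(B)/P(A) = (21/95)/(467/1425) = 315/467

315/467


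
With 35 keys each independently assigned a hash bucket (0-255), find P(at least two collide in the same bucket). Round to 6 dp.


P(all different) = prod((256-i)/256 for i=0..34) = 0.087485
P(at least one match) = 1 - 0.087485 = 0.912515

0.912515


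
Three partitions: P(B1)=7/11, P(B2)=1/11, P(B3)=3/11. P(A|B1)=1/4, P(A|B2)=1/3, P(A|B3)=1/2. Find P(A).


P(A) = P(A|B1)P(B1) + P(A|B2)P(B2) + P(A|B3)P(B3)
= 1/4*7/11 + 1/3*1/11 + 1/2*3/11
= 7/44 + 1/33 + 3/22 = 43/132

43/132


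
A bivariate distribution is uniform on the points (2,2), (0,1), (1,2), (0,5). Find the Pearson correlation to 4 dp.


Cov(X,Y) = -0.3750, Var(X) = 0.6875, Var(Y) = 2.2500
rho = Cov/(sqrt(VarX)*sqrt(VarY)) = -0.3015

-0.3015


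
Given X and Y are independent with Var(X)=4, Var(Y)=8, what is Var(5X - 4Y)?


Independence => Cov(X,Y)=0
Var(5X - 4Y) = 5^2*Var(X) + (-4)^2*Var(Y)
= 25*4 + 16*8 = 228

228


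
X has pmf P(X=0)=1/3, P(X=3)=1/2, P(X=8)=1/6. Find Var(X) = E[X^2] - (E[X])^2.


E[X] = 17/6, E[X^2] = 91/6
Var(X) = E[X^2] - (E[X])^2 = 91/6 - (17/6)^2 = 257/36

257/36


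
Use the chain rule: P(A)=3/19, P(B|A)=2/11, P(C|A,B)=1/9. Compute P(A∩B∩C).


P(A∩B∩C) = P(A) * P(B|A) * P(C|A∩B)
= 3/19 * 2/11 * 1/9
= 6/209 * 1/9 = 2/627

2/627


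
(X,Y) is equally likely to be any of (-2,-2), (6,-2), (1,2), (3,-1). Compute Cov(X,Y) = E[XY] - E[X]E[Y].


E[X]=2, E[Y]=-3/4, E[XY]=-9/4
Cov(X,Y) = E[XY] - E[X]E[Y] = -9/4 - 2*-3/4 = -3/4

-3/4


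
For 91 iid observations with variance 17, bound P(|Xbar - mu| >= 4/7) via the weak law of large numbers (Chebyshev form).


Var(Xbar) = Var(X)/n = 17/91
Chebyshev: P(|Xbar-mu| >= 4/7) <= Var(Xbar)/(4/7)^2 = (17/91)/(16/49) = 119/208

119/208


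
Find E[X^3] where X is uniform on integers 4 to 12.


E[X^3] = (1/9) * sum(x^3 for x=4..12)
= 6048/9 = 672

672


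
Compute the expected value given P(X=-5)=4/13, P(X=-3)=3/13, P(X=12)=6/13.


E[X] = sum(x * P(x))
= -5*4/13 - 3*3/13 + 12*6/13
= 43/13

43/13


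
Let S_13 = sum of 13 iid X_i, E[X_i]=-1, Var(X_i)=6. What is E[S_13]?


E[S_n] = n*E[X_1] = 13*-1 = -13

-13


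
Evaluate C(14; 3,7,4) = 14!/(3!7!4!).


14! = 87178291200
Denominator: 3!=6 * 7!=5040 * 4!=24
Coefficient = 87178291200 / 725760 = 120120

120120


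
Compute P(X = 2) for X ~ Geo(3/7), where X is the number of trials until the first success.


P(X=2) = (1-p)^1 * p = (4/7)^1 * 3/7
= 4/7 * 3/7 = 12/49

12/49


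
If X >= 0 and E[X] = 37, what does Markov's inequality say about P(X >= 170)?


Markov: P(X >= a) <= E[X]/a
P(X >= 170) <= 37/170

37/170


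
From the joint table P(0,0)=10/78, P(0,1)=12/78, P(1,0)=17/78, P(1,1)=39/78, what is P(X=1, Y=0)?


Read from table: P(X=1, Y=0) = 17/78

17/78


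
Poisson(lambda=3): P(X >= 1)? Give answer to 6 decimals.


P(X>=1) = 1 - P(X<=0) = 1 - (e^(-3)*3^0/0!)
≈ 1 - 0.0497870684 = 0.9502129316
≈ 0.950213

0.950213


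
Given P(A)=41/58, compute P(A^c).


P(A') = 1 - P(A) = 1 - 41/58 = 17/58

17/58


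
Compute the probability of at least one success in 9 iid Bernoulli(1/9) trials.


P(at least one) = 1 - P(none)
P(none) = (1 - 1/9)^9 = (8/9)^9 = 134217728/387420489
P(at least one) = 1 - 134217728/387420489 = 253202761/387420489

253202761/387420489


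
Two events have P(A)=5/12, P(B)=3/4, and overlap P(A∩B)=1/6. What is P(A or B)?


P(A∪B) = P(A) + P(B) - P(A∩B)
= 5/12 + 3/4 - 1/6 = 1

1


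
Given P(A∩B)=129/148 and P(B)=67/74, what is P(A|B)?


P(A|B) = P(A∩B)/P(B) = (129/148)/(134/148) = 129/134

129/134


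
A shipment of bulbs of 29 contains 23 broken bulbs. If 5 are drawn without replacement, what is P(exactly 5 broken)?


P(X=5) = C(23,5)*C(6,0) / C(29,5)
= 33649*1 / 118755
= 33649/118755 = 4807/16965

4807/16965


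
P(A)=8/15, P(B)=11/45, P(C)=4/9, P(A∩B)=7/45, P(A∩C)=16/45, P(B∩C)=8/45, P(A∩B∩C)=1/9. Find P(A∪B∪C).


P(A∪B∪C) = P(A)+P(B)+P(C) - P(AB)-P(AC)-P(BC) + P(ABC)
= 8/15+11/45+4/9 - 7/45-16/45-8/45 + 1/9
= 29/45

29/45


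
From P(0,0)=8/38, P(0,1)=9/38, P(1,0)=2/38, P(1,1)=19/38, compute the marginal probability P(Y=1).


P(Y=1) = P(0,1)+P(1,1) = 9/38 + 19/38 = 28/38 = 14/19

14/19


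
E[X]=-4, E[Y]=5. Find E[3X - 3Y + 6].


E[3X - 3Y + 6] = 3*E[X] - 3*E[Y] + 6
= (3)*(-4) + (-3)*(5) + (6)
= -12 - 15 + 6 = -21

-21


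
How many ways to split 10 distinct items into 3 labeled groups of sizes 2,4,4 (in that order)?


10! = 3628800
Denominator: 2!=2 * 4!=24 * 4!=24
Coefficient = 3628800 / 1152 = 3150

3150


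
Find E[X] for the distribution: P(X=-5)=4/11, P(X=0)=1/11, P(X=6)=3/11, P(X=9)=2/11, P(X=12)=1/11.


E[X] = sum(x * P(x))
= -5*4/11 + 0*1/11 + 6*3/11 + 9*2/11 + 12*1/11
= 28/11

28/11


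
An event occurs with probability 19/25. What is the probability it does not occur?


P(A') = 1 - P(A) = 1 - 19/25 = 6/25

6/25


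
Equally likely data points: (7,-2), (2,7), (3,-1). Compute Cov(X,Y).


E[X]=4, E[Y]=4/3, E[XY]=-1
Cov(X,Y) = E[XY] - E[X]E[Y] = -1 - 4*4/3 = -19/3

-19/3


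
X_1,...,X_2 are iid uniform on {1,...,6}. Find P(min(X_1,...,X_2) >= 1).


P(min >= 1) = P(all X_i >= 1) = (P(X_1 >= 1))^2
= (6/6)^2 = 1^2 = 1

1


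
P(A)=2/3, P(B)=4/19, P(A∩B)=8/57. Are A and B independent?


P(A)*P(B) = 2/3*4/19 = 8/57
P(A∩B) = 8/57, which equals P(A)P(B), so independent

Yes, A and B are independent


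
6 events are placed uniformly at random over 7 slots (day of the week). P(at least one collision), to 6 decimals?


P(all different) = prod((7-i)/7 for i=0..5) = 0.042839
P(at least one match) = 1 - 0.042839 = 0.957161

0.957161


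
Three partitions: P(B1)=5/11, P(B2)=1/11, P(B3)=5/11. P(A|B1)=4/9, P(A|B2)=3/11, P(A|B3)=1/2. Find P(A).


P(A) = P(A|B1)P(B1) + P(A|B2)P(B2) + P(A|B3)P(B3)
= 4/9*5/11 + 3/11*1/11 + 1/2*5/11
= 20/99 + 3/121 + 5/22 = 989/2178

989/2178


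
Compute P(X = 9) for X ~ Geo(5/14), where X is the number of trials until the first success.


P(X=9) = (1-p)^8 * p = (9/14)^8 * 5/14
= 43046721/1475789056 * 5/14 = 215233605/20661046784

215233605/20661046784


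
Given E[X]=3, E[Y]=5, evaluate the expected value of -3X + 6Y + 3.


E[-3X + 6Y + 3] = -3*E[X] + 6*E[Y] + 3
= (-3)*(3) + (6)*(5) + (3)
= -9 + 30 + 3 = 24

24


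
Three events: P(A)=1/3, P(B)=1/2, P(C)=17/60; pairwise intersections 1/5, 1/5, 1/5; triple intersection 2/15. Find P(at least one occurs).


P(A∪B∪C) = P(A)+P(B)+P(C) - P(AB)-P(AC)-P(BC) + P(ABC)
= 1/3+1/2+17/60 - 1/5-1/5-1/5 + 2/15
= 13/20

13/20


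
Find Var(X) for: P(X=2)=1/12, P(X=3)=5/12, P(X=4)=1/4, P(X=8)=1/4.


E[X] = 53/12, E[X^2] = 289/12
Var(X) = E[X^2] - (E[X])^2 = 289/12 - (53/12)^2 = 659/144

659/144


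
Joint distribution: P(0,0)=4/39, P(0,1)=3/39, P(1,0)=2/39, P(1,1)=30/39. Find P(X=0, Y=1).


Read from table: P(X=0, Y=1) = 3/39 = 1/13

1/13


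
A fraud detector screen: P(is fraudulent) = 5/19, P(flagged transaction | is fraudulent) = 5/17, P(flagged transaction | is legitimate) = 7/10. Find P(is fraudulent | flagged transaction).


P(A) = P(A|B)P(B) + P(A|B')P(B') = 5/17*5/19 + 7/10*14/19 = 958/1615
P(B|A) = P(A|B)P(B)/P(A) = (25/323)/(958/1615) = 125/958

125/958


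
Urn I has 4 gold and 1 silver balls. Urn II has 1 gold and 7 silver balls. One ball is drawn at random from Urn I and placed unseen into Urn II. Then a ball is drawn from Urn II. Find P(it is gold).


P(transfer gold) = 4/5; P(transfer silver) = 1/5
If gold transferred: Urn II has 2 gold of 9, so P(gold|gold moved) = 2/9
If silver transferred: Urn II has 1 gold of 9, so P(gold|silver moved) = 1/9
By total probability: P(gold) = 4/5*2/9 + 1/5*1/9 = 1/5

1/5


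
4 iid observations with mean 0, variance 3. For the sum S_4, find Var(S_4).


By independence, Var(S_n) = n*Var(X_1) = 4*3 = 12

12


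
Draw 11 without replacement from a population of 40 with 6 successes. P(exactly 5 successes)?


P(X=5) = C(6,5)*C(34,6) / C(40,11)
= 6*1344904 / 2311801440
= 8069424/2311801440 = 319/91390

319/91390


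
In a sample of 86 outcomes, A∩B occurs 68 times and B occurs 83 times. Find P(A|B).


P(A|B) = P(A∩B)/P(B) = (68/86)/(83/86) = 68/83

68/83


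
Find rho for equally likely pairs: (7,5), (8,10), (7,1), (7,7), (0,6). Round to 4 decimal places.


Cov(X,Y) = 0.5600, Var(X) = 8.5600, Var(Y) = 8.5600
rho = Cov/(sqrt(VarX)*sqrt(VarY)) = 0.0654

0.0654


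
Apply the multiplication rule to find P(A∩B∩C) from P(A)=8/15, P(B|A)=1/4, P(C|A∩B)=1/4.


P(A∩B∩C) = P(A) * P(B|A) * P(C|A∩B)
= 8/15 * 1/4 * 1/4
= 2/15 * 1/4 = 1/30

1/30


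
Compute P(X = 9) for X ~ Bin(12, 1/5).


P(X=9) = C(12,9) * p^9 * (1-p)^3
= 220 * 1/1953125 * 64/125
= 2816/48828125

2816/48828125


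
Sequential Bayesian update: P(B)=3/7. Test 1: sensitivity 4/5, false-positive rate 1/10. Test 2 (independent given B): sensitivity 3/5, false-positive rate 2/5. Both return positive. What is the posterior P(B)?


After test 1: P(+) = 4/5*3/7 + 1/10*4/7 = 2/5
P(B|+) = (12/35)/(2/5) = 6/7
After test 2 (use post1 as new prior): P(+) = 3/5*6/7 + 2/5*1/7 = 4/7
P(B|+,+) = (18/35)/(4/7) = 9/10

9/10


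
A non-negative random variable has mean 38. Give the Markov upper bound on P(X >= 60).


Markov: P(X >= a) <= E[X]/a
P(X >= 60) <= 38/60 = 19/30

19/30


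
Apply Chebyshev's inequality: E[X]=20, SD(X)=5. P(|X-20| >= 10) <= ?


k = 10/5 = 2
Chebyshev: P(|X-mu| >= k*sigma) <= 1/k^2 = 1/2^2 = 1/4

1/4


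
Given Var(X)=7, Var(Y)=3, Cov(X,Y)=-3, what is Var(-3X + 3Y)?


Var(-3X + 3Y) = (-3)^2*Var(X) + 3^2*Var(Y) + 2*(-3)*3*Cov(X,Y)
= 9*7 + 9*3 - 18*(-3)
= 63 + 27 + 54 = 144

144


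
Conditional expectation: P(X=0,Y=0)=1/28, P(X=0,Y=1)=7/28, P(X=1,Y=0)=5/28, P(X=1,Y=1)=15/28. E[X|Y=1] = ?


P(Y=1) = 22/28
E[X|Y=1] = (0*7 + 1*15)/22 = 15/22

15/22


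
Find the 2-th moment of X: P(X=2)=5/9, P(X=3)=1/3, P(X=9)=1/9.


E[X^2] = sum(x^2 * P(x))
= 4*5/9 + 9*1/3 + 81*1/9
= 128/9

128/9


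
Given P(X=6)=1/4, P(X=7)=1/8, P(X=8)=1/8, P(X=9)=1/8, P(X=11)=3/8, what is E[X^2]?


E[X^2] = sum(g(x)*P(x))
= 36*1/4 + 49*1/8 + 64*1/8 + 81*1/8 + 121*3/8
= 629/8

629/8


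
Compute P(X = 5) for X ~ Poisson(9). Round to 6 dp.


P(X=5) = e^(-9) * 9^5 / 5!
≈ 0.0001234098041 * 59049 / 120
≈ 0.060727

0.060727


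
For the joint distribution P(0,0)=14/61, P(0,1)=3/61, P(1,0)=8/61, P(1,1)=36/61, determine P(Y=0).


P(Y=0) = P(0,0)+P(1,0) = 14/61 + 8/61 = 22/61

22/61


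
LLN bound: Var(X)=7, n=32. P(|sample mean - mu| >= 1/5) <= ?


Var(Xbar) = Var(X)/n = 7/32
Chebyshev: P(|Xbar-mu| >= 1/5) <= Var(Xbar)/(1/5)^2 = (7/32)/(1/25) = 175/32
Bound exceeds 1, so trivial bound: 1

1


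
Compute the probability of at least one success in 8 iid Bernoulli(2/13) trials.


P(at least one) = 1 - P(none)
P(none) = (1 - 2/13)^8 = (11/13)^8 = 214358881/815730721
P(at least one) = 1 - 214358881/815730721 = 601371840/815730721

601371840/815730721


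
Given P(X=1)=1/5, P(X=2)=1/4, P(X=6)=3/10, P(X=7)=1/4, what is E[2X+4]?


E[2X+4] = sum(g(x)*P(x))
= 6*1/5 + 8*1/4 + 16*3/10 + 18*1/4
= 25/2

25/2


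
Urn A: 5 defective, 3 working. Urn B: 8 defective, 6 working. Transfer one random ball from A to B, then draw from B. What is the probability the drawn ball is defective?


P(transfer defective) = 5/8; P(transfer working) = 3/8
If defective transferred: Urn II has 9 defective of 15, so P(defective|defective moved) = 3/5
If working transferred: Urn II has 8 defective of 15, so P(defective|working moved) = 8/15
By total probability: P(defective) = 5/8*3/5 + 3/8*8/15 = 23/40

23/40


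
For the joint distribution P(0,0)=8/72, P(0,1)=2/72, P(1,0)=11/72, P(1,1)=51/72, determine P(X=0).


P(X=0) = P(0,0)+P(0,1) = 8/72 + 2/72 = 10/72 = 5/36

5/36


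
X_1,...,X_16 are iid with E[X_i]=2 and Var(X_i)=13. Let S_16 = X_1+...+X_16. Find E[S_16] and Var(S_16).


E[S_n] = n*mu = 16*2 = 32
Var(S_n) = n*sigma^2 = 16*13 = 208

E[S_16]=32, Var(S_16)=208


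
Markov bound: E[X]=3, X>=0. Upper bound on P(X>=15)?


Markov: P(X >= a) <= E[X]/a
P(X >= 15) <= 3/15 = 1/5

1/5


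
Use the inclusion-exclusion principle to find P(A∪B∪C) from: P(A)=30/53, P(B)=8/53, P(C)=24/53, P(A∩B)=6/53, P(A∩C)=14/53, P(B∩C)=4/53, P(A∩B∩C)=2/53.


P(A∪B∪C) = P(A)+P(B)+P(C) - P(AB)-P(AC)-P(BC) + P(ABC)
= 30/53+8/53+24/53 - 6/53-14/53-4/53 + 2/53
= 40/53

40/53


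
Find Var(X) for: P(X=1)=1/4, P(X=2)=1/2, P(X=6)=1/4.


E[X] = 11/4, E[X^2] = 45/4
Var(X) = E[X^2] - (E[X])^2 = 45/4 - (11/4)^2 = 59/16

59/16


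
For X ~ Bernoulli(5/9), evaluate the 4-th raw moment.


For Bernoulli: X in {0,1}
E[X^4] = 0^4*(1-5/9) + 1^4*5/9 = 5/9

5/9


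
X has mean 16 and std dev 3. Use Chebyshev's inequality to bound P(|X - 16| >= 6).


k = 6/3 = 2
Chebyshev: P(|X-mu| >= k*sigma) <= 1/k^2 = 1/2^2 = 1/4

1/4


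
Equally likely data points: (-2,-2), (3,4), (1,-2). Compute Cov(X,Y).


E[X]=2/3, E[Y]=0, E[XY]=14/3
Cov(X,Y) = E[XY] - E[X]E[Y] = 14/3 - 2/3*0 = 14/3

14/3


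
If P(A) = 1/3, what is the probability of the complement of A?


P(A') = 1 - P(A) = 1 - 1/3 = 2/3

2/3


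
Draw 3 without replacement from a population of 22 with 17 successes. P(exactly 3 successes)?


P(X=3) = C(17,3)*C(5,0) / C(22,3)
= 680*1 / 1540
= 680/1540 = 34/77

34/77


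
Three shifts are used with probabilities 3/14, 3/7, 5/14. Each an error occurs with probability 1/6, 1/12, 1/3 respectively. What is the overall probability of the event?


P(A) = P(A|B1)P(B1) + P(A|B2)P(B2) + P(A|B3)P(B3)
= 1/6*3/14 + 1/12*3/7 + 1/3*5/14
= 1/28 + 1/28 + 5/42 = 4/21

4/21


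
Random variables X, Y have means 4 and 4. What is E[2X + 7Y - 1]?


E[2X + 7Y - 1] = 2*E[X] + 7*E[Y] - 1
= (2)*(4) + (7)*(4) + (-1)
= 8 + 28 - 1 = 35

35


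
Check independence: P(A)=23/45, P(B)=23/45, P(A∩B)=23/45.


P(A)*P(B) = 23/45*23/45 = 529/2025
P(A∩B) = 23/45 != 529/2025, so not independent

No, A and B are not independent


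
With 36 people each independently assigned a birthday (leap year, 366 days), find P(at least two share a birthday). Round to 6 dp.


P(all different) = prod((366-i)/366 for i=0..35) = 0.168667
P(at least one match) = 1 - 0.168667 = 0.831333

0.831333


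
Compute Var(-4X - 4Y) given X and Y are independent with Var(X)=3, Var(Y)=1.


Independence => Cov(X,Y)=0
Var(-4X - 4Y) = (-4)^2*Var(X) + (-4)^2*Var(Y)
= 16*3 + 16*1 = 64

64


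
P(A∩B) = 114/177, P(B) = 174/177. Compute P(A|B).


P(A|B) = P(A∩B)/P(B) = (114/177)/(174/177) = 114/174 = 19/29

19/29


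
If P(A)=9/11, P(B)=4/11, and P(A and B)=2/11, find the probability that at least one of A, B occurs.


P(A∪B) = P(A) + P(B) - P(A∩B)
= 9/11 + 4/11 - 2/11 = 1

1


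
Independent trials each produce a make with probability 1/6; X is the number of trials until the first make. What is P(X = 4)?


P(X=4) = (1-p)^3 * p = (5/6)^3 * 1/6
= 125/216 * 1/6 = 125/1296

125/1296


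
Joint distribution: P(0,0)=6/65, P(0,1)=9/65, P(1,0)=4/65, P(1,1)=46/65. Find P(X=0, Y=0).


Read from table: P(X=0, Y=0) = 6/65

6/65


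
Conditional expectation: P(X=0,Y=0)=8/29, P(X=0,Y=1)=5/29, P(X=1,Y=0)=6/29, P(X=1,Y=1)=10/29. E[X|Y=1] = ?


P(Y=1) = 15/29
E[X|Y=1] = (0*5 + 1*10)/15 = 10/15 = 2/3

2/3


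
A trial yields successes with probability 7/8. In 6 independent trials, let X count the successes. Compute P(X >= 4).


P(X>=4) = P(X=4) + P(X=5) + P(X=6)
= 36015/262144 + 50421/131072 + 117649/262144
= 127253/131072

127253/131072


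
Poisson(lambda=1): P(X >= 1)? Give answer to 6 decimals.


P(X>=1) = 1 - P(X<=0) = 1 - (e^(-1)*1^0/0!)
≈ 1 - 0.3678794412 = 0.6321205588
≈ 0.632121

0.632121


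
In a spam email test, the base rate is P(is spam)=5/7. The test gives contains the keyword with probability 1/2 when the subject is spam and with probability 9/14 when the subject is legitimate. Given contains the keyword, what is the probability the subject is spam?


P(A) = P(A|B)P(B) + P(A|B')P(B') = 1/2*5/7 + 9/14*2/7 = 53/98
P(B|A) = P(A|B)P(B)/P(A) = (5/14)/(53/98) = 35/53

35/53


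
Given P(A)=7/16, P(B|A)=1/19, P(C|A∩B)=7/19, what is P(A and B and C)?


P(A∩B∩C) = P(A) * P(B|A) * P(C|A∩B)
= 7/16 * 1/19 * 7/19
= 7/304 * 7/19 = 49/5776

49/5776


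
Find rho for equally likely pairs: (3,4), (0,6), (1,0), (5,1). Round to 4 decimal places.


Cov(X,Y) = -1.9375, Var(X) = 3.6875, Var(Y) = 5.6875
rho = Cov/(sqrt(VarX)*sqrt(VarY)) = -0.4231

-0.4231


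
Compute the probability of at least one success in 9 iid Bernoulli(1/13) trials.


P(at least one) = 1 - P(none)
P(none) = (1 - 1/13)^9 = (12/13)^9 = 5159780352/10604499373
P(at least one) = 1 - 5159780352/10604499373 = 5444719021/10604499373

5444719021/10604499373


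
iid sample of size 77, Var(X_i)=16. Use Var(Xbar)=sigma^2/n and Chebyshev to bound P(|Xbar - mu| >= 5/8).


Var(Xbar) = Var(X)/n = 16/77
Chebyshev: P(|Xbar-mu| >= 5/8) <= Var(Xbar)/(5/8)^2 = (16/77)/(25/64) = 1024/1925

1024/1925


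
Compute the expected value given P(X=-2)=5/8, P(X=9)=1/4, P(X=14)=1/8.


E[X] = sum(x * P(x))
= -2*5/8 + 9*1/4 + 14*1/8
= 11/4

11/4


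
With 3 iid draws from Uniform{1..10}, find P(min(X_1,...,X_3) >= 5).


P(min >= 5) = P(all X_i >= 5) = (P(X_1 >= 5))^3
= (6/10)^3 = (3/5)^3 = 27/125

27/125


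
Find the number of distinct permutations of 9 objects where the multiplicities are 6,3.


9! = 362880
Denominator: 6!=720 * 3!=6
Coefficient = 362880 / 4320 = 84

84


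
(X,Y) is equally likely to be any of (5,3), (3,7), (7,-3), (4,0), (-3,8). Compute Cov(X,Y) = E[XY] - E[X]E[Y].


E[X]=16/5, E[Y]=3, E[XY]=-9/5
Cov(X,Y) = E[XY] - E[X]E[Y] = -9/5 - 16/5*3 = -57/5

-57/5


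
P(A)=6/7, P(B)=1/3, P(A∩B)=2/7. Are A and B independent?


P(A)*P(B) = 6/7*1/3 = 2/7
P(A∩B) = 2/7, which equals P(A)P(B), so independent

Yes, A and B are independent


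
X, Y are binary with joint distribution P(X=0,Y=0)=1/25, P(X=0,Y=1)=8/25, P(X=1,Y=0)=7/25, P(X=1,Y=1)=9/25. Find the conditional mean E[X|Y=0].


P(Y=0) = 8/25
E[X|Y=0] = (0*1 + 1*7)/8 = 7/8

7/8


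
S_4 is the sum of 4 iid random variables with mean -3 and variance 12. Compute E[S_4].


E[S_n] = n*E[X_1] = 4*-3 = -12

-12


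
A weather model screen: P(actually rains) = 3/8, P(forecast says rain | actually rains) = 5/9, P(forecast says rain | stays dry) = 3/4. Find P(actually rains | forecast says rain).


P(A) = P(A|B)P(B) + P(A|B')P(B') = 5/9*3/8 + 3/4*5/8 = 65/96
P(B|A) = P(A|B)P(B)/P(A) = (5/24)/(65/96) = 4/13

4/13


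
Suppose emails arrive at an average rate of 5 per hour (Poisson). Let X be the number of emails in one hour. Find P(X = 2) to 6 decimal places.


P(X=2) = e^(-5) * 5^2 / 2!
≈ 0.006737946999 * 25 / 2
≈ 0.084224

0.084224


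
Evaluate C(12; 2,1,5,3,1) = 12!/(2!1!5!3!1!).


12! = 479001600
Denominator: 2!=2 * 1!=1 * 5!=120 * 3!=6 * 1!=1
Coefficient = 479001600 / 1440 = 332640

332640


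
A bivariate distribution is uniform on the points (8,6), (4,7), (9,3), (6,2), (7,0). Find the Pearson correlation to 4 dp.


Cov(X,Y) = -1.4800, Var(X) = 2.9600, Var(Y) = 6.6400
rho = Cov/(sqrt(VarX)*sqrt(VarY)) = -0.3338

-0.3338


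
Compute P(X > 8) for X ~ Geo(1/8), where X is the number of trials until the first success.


P(X > 8) = P(first 8 trials all fail) = (1-p)^8 = (7/8)^8 = 5764801/16777216

5764801/16777216


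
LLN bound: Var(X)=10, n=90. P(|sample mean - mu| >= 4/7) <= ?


Var(Xbar) = Var(X)/n = 10/90
Chebyshev: P(|Xbar-mu| >= 4/7) <= Var(Xbar)/(4/7)^2 = (1/9)/(16/49) = 49/144

49/144


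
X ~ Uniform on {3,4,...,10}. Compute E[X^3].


E[X^3] = (1/8) * sum(x^3 for x=3..10)
= 3016/8 = 377

377


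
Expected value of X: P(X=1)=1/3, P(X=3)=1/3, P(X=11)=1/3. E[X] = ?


E[X] = sum(x * P(x))
= 1*1/3 + 3*1/3 + 11*1/3
= 5

5


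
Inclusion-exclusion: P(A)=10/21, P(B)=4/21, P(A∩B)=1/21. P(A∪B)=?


P(A∪B) = P(A) + P(B) - P(A∩B)
= 10/21 + 4/21 - 1/21 = 13/21

13/21


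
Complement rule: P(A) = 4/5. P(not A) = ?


P(A') = 1 - P(A) = 1 - 4/5 = 1/5

1/5


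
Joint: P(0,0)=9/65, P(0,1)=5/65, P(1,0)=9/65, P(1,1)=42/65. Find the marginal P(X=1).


P(X=1) = P(1,0)+P(1,1) = 9/65 + 42/65 = 51/65

51/65


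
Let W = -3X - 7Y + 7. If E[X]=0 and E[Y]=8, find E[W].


E[-3X - 7Y + 7] = -3*E[X] - 7*E[Y] + 7
= (-3)*(0) + (-7)*(8) + (7)
= 0 - 56 + 7 = -49

-49


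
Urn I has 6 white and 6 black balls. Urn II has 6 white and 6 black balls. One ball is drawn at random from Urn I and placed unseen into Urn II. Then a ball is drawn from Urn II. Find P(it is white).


P(transfer white) = 6/12 = 1/2; P(transfer black) = 1/2
If white transferred: Urn II has 7 white of 13, so P(white|white moved) = 7/13
If black transferred: Urn II has 6 white of 13, so P(white|black moved) = 6/13
By total probability: P(white) = 1/2*7/13 + 1/2*6/13 = 1/2

1/2


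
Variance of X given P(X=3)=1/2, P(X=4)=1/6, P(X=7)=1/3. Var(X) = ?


E[X] = 9/2, E[X^2] = 47/2
Var(X) = E[X^2] - (E[X])^2 = 47/2 - (9/2)^2 = 13/4

13/4


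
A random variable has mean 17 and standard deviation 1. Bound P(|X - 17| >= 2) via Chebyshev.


k = 2/1 = 2
Chebyshev: P(|X-mu| >= k*sigma) <= 1/k^2 = 1/2^2 = 1/4

1/4


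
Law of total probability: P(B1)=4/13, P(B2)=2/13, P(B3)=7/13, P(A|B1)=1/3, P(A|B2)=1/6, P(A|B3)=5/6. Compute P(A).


P(A) = P(A|B1)P(B1) + P(A|B2)P(B2) + P(A|B3)P(B3)
= 1/3*4/13 + 1/6*2/13 + 5/6*7/13
= 4/39 + 1/39 + 35/78 = 15/26

15/26


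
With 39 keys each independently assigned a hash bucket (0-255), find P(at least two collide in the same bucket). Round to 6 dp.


P(all different) = prod((256-i)/256 for i=0..38) = 0.047281
P(at least one match) = 1 - 0.047281 = 0.952719

0.952719


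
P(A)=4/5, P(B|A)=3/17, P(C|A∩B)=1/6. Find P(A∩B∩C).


P(A∩B∩C) = P(A) * P(B|A) * P(C|A∩B)
= 4/5 * 3/17 * 1/6
= 12/85 * 1/6 = 2/85

2/85


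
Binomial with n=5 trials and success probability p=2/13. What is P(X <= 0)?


P(X<=0) = P(X=0)
= 161051/371293
= 161051/371293

161051/371293


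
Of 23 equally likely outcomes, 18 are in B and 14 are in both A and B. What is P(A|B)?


P(A|B) = P(A∩B)/P(B) = (14/23)/(18/23) = 14/18 = 7/9

7/9


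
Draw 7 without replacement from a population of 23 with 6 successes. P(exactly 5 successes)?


P(X=5) = C(6,5)*C(17,2) / C(23,7)
= 6*136 / 245157
= 816/245157 = 16/4807

16/4807


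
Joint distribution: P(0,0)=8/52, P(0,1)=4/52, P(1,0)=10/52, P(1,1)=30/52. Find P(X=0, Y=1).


Read from table: P(X=0, Y=1) = 4/52 = 1/13

1/13


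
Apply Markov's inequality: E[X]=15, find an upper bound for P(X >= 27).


Markov: P(X >= a) <= E[X]/a
P(X >= 27) <= 15/27 = 5/9

5/9


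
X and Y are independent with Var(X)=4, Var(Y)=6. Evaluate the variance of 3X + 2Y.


Independence => Cov(X,Y)=0
Var(3X + 2Y) = 3^2*Var(X) + 2^2*Var(Y)
= 9*4 + 4*6 = 60

60


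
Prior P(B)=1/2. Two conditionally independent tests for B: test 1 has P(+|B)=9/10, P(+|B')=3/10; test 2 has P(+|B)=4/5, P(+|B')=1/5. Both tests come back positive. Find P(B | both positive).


After test 1: P(+) = 9/10*1/2 + 3/10*1/2 = 3/5
P(B|+) = (9/20)/(3/5) = 3/4
After test 2 (use post1 as new prior): P(+) = 4/5*3/4 + 1/5*1/4 = 13/20
P(B|+,+) = (3/5)/(13/20) = 12/13

12/13


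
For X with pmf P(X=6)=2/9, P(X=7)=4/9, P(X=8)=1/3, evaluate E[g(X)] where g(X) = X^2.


E[X^2] = sum(g(x)*P(x))
= 36*2/9 + 49*4/9 + 64*1/3
= 460/9

460/9


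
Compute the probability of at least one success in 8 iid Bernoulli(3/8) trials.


P(at least one) = 1 - P(none)
P(none) = (1 - 3/8)^8 = (5/8)^8 = 390625/16777216
P(at least one) = 1 - 390625/16777216 = 16386591/16777216

16386591/16777216


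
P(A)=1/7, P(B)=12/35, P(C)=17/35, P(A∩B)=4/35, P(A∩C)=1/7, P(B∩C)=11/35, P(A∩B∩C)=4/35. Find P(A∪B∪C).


P(A∪B∪C) = P(A)+P(B)+P(C) - P(AB)-P(AC)-P(BC) + P(ABC)
= 1/7+12/35+17/35 - 4/35-1/7-11/35 + 4/35
= 18/35

18/35


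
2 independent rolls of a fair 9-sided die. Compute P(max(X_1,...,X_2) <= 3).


P(max <= 3) = P(all X_i <= 3) = (P(X_1 <= 3))^2
= (3/9)^2 = (1/3)^2 = 1/9

1/9


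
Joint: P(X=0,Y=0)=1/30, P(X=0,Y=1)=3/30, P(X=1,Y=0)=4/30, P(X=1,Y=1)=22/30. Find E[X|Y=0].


P(Y=0) = 5/30
E[X|Y=0] = (0*1 + 1*4)/5 = 4/5

4/5


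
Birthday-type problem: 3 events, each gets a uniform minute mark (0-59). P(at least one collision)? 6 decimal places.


P(all different) = prod((60-i)/60 for i=0..2) = 0.950556
P(at least one match) = 1 - 0.950556 = 0.049444

0.049444


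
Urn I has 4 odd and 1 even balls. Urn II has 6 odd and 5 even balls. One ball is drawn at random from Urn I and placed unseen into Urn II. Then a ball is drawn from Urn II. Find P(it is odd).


P(transfer odd) = 4/5; P(transfer even) = 1/5
If odd transferred: Urn II has 7 odd of 12, so P(odd|odd moved) = 7/12
If even transferred: Urn II has 6 odd of 12, so P(odd|even moved) = 1/2
By total probability: P(odd) = 4/5*7/12 + 1/5*1/2 = 17/30

17/30
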